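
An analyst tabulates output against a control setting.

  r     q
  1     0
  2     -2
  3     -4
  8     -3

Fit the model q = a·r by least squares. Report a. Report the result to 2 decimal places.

a = -0.51

Sums needed: Σr·r = 78.
Right-hand side: Σr·q = -40.
a = (-40)/78 = -0.512821.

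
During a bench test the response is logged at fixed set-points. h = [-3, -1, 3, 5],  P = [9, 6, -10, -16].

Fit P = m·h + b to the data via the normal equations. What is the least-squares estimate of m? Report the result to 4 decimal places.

m = -3.3000

From the data, Σh·h = 44, Σh = 4, Σ1 = 4.
Moment sums: Σh·P = -143, ΣP = -11.
Normal equations: [[44, 4]; [4, 4]]·[m, b]ᵀ = [-143, -11]ᵀ.
Eliminating b: 4·(row 1) − 4·(row 2) gives 160·m = 4·(-143) − 4·(-11) = -528, so m = -33/10.
Then b = ((-11) − 4·(-33/10))/4 = 11/20.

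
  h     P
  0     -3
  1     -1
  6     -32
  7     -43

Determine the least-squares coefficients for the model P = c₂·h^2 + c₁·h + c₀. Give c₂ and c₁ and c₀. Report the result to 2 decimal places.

c₂ = -1.08, c₁ = 1.70, c₀ = -2.43

Setting ∂/∂c₂ … = 0 gives: 3698·c₂ + 560·c₁ + 86·c₀ = -3260;  560·c₂ + 86·c₁ + 14·c₀ = -494;  86·c₂ + 14·c₁ + 4·c₀ = -79.
Solving the 3×3 system (Gaussian elimination) gives c₂ = -13/12, c₁ = 757/444, c₀ = -359/148.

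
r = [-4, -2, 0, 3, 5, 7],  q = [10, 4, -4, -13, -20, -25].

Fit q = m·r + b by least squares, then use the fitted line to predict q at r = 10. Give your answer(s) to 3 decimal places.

With design matrix A, AᵀA = [[103, 9]; [9, 6]] and Aᵀq = [-362, -48]ᵀ.
Δ = 103·6 − 9² = 537.
m = ((-362)·6 − 9·(-48))/537 = -580/179; b = (103·(-48) − 9·(-362))/537 = -562/179.
At r = 10: q̂ = (-580/179)·(10) + (-562/179)·(1) = -6362/179.

q̂ = -35.542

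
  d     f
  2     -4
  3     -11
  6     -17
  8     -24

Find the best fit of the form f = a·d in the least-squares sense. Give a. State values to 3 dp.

Normal-equation sums: Σd·d = 113.
And Σd·f = -335.
MᵀM·[a]ᵀ = Mᵀf becomes [[113]]·[a]ᵀ = [-335]ᵀ.
a = (-335)/113 = -2.9646.

a = -2.965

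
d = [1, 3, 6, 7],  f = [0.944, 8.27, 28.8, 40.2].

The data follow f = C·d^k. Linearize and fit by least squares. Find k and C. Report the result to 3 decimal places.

Taking logs, ln f = k·ln d + ln C, so regress ln f on ln d.
Over the data: Σln d = 4.8363, Σ(ln d)² = 8.2039, Σln f = 9.1092, Σln d·ln f = 15.5299.
Normal system: [[8.2039, 4.8363]; [4.8363, 4]]·[k, ln C]ᵀ = [15.5299, 9.1092]ᵀ.
Slope k = (n·Σln d·ln f − Σln d·Σln f)/(n·Σ(ln d)² − (Σln d)²) = (4·15.5299 − 4.8363·9.1092)/9.4260 = 1.91646; ln C = (Σln f − k·Σln d)/n = -0.03982, so C = exp(-0.03982) = 0.96096.

k = 1.916, C = 0.961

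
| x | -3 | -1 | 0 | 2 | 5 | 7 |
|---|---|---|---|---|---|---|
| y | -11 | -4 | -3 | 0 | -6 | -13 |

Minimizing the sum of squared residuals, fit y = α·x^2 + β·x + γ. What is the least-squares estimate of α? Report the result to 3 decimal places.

α = -0.451

Compute the Gram sums: Σx^2·x^2 = 3124, Σx^2·x = 448, Σx^2 = 88, Σx·x = 88, Σx = 10, Σ1 = 6.
For Mᵀy: Σx^2·y = -890, Σx·y = -84, Σy = -37.
So MᵀM·[α, β, γ]ᵀ = Mᵀy: [[3124, 448, 88]; [448, 88, 10]; [88, 10, 6]]·[α, β, γ]ᵀ = [-890, -84, -37]ᵀ.
Inverting the 3×3 Gram matrix, [α, β, γ]ᵀ = [-13535/29982, 47789/29982, -11004/4997]ᵀ.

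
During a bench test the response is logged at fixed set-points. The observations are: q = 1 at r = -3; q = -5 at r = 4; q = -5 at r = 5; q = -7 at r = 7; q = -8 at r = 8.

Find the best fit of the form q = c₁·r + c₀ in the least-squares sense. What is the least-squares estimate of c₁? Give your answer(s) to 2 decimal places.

c₁ = -0.80

The normal equations are: 163·c₁ + 21·c₀ = -161;  21·c₁ + 5·c₀ = -24.
(Σr·r = 163, Σr = 21, Σ1 = 5, Σr·q = -161, Σq = -24.)
Determinant 163·5 − 21² = 374.
c₁ = ((-161)·5 − 21·(-24))/374 = -301/374; c₀ = (163·(-24) − 21·(-161))/374 = -531/374.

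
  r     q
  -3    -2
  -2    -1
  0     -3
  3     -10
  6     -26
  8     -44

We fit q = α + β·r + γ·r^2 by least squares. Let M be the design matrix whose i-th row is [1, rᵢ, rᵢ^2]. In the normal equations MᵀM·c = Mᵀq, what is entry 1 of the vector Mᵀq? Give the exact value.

-86

Entry 1 ↔ basis 1, so (Mᵀq)_{1} = Σᵢ qᵢ = (1)·(-2) + (1)·(-1) + (1)·(-3) + (1)·(-10) + (1)·(-26) + (1)·(-44) = -86.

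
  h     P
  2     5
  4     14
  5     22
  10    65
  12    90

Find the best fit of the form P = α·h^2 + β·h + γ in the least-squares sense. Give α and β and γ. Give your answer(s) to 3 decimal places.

Setting ∂/∂α … = 0 gives: 31633·α + 2925·β + 289·γ = 20254;  2925·α + 289·β + 33·γ = 1906;  289·α + 33·β + 5·γ = 196.
Inverting the 3×3 Gram matrix, [α, β, γ]ᵀ = [7685/17138, 37571/17138, -10176/8569]ᵀ.

α = 0.448, β = 2.192, γ = -1.188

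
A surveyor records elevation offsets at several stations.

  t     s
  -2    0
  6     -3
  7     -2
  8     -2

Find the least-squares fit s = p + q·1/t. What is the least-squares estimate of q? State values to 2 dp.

Entries of MᵀM: Σ1 = 4, Σ1/t = -11/168, Σ1/t·1/t = 8857/28224.
Right-hand side: Σs = -7, Σ1/t·s = -29/28.
MᵀM·[p, q]ᵀ = Mᵀs becomes [[4, -11/168]; [-11/168, 8857/28224]]·[p, q]ᵀ = [-7, -29/28]ᵀ.
det = 4·(8857/28224) − (-11/168)² = 3923/3136.
p = ((-7)·(8857/28224) − (-11/168)·(-29/28))/(3923/3136) = -63913/35307; q = (4·(-29/28) − (-11/168)·(-7))/(3923/3136) = -43288/11769.

q = -3.68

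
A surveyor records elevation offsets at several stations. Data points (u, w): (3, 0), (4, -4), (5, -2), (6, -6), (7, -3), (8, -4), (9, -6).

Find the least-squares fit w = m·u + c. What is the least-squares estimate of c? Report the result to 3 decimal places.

Forming MᵀM = [[280, 42]; [42, 7]] and Mᵀw = [-169, -25]ᵀ gives MᵀM·[m, c]ᵀ = Mᵀw.
det = 280·7 − 42² = 196.
m = ((-169)·7 − 42·(-25))/196 = -19/28; c = (280·(-25) − 42·(-169))/196 = 1/2.

c = 0.500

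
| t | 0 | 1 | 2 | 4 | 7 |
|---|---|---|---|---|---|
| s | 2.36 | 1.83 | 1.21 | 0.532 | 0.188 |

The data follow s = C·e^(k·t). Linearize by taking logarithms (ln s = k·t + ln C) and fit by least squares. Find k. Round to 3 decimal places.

k = -0.371

With ln sᵢ as the transformed response and tᵢ as the regressor:
Σt = 14.0000, Σ(t)² = 70.0000, Σln s = -0.6488, Σt·ln s = -13.2381.
Normal system: [[70.0000, 14.0000]; [14.0000, 5]]·[k, ln C]ᵀ = [-13.2381, -0.6488]ᵀ.
Δ = 70.0000·5 − (14.0000)² = 154.0000; k = (-13.2381·5 − 14.0000·-0.6488)/154.0000 = -0.37082, ln C = (70.0000·-0.6488 − 14.0000·-13.2381)/154.0000 = 0.90854.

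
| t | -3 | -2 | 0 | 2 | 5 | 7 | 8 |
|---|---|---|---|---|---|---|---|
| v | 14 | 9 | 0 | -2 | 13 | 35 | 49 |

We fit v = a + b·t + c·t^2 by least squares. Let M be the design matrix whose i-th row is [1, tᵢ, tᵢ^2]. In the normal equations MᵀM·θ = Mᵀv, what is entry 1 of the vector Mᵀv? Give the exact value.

118

Entry 1 ↔ basis 1, so (Mᵀv)_{1} = Σᵢ vᵢ = (1)·(14) + (1)·(9) + (1)·(0) + (1)·(-2) + (1)·(13) + (1)·(35) + (1)·(49) = 118.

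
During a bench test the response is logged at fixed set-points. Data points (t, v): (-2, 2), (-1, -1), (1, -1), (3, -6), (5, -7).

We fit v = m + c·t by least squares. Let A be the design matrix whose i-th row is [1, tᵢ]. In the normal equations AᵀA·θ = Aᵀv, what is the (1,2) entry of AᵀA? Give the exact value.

Row 1 ↔ basis 1, column 2 ↔ basis t, so (AᵀA)_{1,2} = Σᵢ t = (1)·(-2) + (1)·(-1) + (1)·(1) + (1)·(3) + (1)·(5) = 6.

6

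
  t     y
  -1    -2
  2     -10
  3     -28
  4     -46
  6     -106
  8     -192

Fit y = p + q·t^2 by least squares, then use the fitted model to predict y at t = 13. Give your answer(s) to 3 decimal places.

Normal-equation sums: Σ1 = 6, Σt^2 = 130, Σt^2·t^2 = 5746.
For Xᵀy: Σy = -384, Σt^2·y = -17134.
So XᵀX·[p, q]ᵀ = Xᵀy: [[6, 130]; [130, 5746]]·[p, q]ᵀ = [-384, -17134]ᵀ.
Eliminating q: 5746·(row 1) − 130·(row 2) gives 17576·p = 5746·(-384) − 130·(-17134) = 20956, so p = 31/26.
Then q = ((-17134) − 130·(31/26))/5746 = -1017/338.
At t = 13: ŷ = (31/26)·(1) + (-1017/338)·(169) = -6595/13.

ŷ = -507.308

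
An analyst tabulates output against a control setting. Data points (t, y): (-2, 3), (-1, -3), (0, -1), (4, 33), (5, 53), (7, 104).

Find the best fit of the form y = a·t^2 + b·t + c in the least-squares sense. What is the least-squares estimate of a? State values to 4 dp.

a = 2.0169

The normal equations are: 3299·a + 523·b + 95·c = 6958;  523·a + 95·b + 13·c = 1122;  95·a + 13·b + 6·c = 189.
Inverting the 3×3 Gram matrix, [a, b, c]ᵀ = [10649/5280, 523/480, -2459/880]ᵀ.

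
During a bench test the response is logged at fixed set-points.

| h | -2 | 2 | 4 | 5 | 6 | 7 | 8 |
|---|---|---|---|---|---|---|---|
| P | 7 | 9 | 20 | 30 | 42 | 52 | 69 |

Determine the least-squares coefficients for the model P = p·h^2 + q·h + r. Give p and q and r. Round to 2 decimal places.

p = 0.96, q = 0.37, r = 3.98

Sums needed: Σh^2·h^2 = 8706, Σh^2·h = 1260, Σh^2 = 198, Σh·h = 198, Σh = 30, Σ1 = 7.
And Σh^2·P = 9610, Σh·P = 1402, ΣP = 229.
Normal equations: [[8706, 1260, 198]; [1260, 198, 30]; [198, 30, 7]]·[p, q, r]ᵀ = [9610, 1402, 229]ᵀ.
Row-reducing yields p = 8644/9009, q = 10048/27027, r = 2759/693.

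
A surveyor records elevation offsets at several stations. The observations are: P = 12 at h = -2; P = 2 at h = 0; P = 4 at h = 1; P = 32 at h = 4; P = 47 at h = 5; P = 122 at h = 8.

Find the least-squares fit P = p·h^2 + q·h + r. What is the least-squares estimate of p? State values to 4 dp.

Forming AᵀA = [[4994, 694, 110]; [694, 110, 16]; [110, 16, 6]] and AᵀP = [9547, 1319, 219]ᵀ gives AᵀA·[p, q, r]ᵀ = AᵀP.
Inverting the 3×3 Gram matrix, [p, q, r]ᵀ = [38999/19970, -7037/9985, 25727/9985]ᵀ.

p = 1.9529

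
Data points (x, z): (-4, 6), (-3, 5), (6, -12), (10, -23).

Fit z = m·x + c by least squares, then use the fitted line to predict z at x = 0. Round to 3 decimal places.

From the data, Σx·x = 161, Σx = 9, Σ1 = 4.
Moment sums: Σx·z = -341, Σz = -24.
Determinant 161·4 − 9² = 563.
m = ((-341)·4 − 9·(-24))/563 = -1148/563; c = (161·(-24) − 9·(-341))/563 = -795/563.
At x = 0: ẑ = (-1148/563)·(0) + (-795/563)·(1) = -795/563.

ẑ = -1.412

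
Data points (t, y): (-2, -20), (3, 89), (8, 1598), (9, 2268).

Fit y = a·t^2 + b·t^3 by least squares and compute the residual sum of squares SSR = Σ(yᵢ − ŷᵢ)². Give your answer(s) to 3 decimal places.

SSR = 1.101

The normal system MᵀM·[a, b]ᵀ = Mᵀy is [[10754, 92028]; [92028, 794378]]·[a, b]ᵀ = [286701, 2474111]ᵀ.
Eliminating b: 794378·(row 1) − 92028·(row 2) gives 73588228·a = 794378·286701 − 92028·2474111 = 61479870, so a = 30739935/36794114.
Then b = (2474111 − 92028·(30739935/36794114))/794378 = 111035033/36794114.
Residuals: 14719122/18397057, 5060/2628151, -10149282/18397057, 7288380/18397057; SSR = 20263144/18397057.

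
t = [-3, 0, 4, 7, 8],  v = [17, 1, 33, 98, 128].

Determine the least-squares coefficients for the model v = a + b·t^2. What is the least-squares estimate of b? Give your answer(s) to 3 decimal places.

b = 1.993

The normal equations are: 5·a + 138·b = 277;  138·a + 6834·b = 13675.
(Σ1 = 5, Σt^2 = 138, Σt^2·t^2 = 6834, Σv = 277, Σt^2·v = 13675.)
Eliminating b: 6834·(row 1) − 138·(row 2) gives 15126·a = 6834·277 − 138·13675 = 5868, so a = 978/2521.
Then b = (13675 − 138·(978/2521))/6834 = 30149/15126.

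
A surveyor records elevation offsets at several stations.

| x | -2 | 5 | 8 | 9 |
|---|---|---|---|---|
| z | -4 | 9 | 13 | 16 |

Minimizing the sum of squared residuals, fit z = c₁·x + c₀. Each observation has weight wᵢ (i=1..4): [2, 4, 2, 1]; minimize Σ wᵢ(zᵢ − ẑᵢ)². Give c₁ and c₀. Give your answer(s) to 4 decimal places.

The normal system AᵀWA·[c₁, c₀]ᵀ = AᵀWz is [[317, 41]; [41, 9]]·[c₁, c₀]ᵀ = [548, 70]ᵀ.
Eliminating c₀: 9·(row 1) − 41·(row 2) gives 1172·c₁ = 9·548 − 41·70 = 2062, so c₁ = 1031/586.
Then c₀ = (70 − 41·(1031/586))/9 = -139/586.

c₁ = 1.7594, c₀ = -0.2372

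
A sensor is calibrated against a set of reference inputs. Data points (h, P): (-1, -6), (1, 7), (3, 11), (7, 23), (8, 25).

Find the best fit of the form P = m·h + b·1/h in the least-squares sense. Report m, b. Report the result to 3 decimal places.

The normal equations are: 124·m + 5·b = 407;  5·m + (60601/28224)·b = 3877/168.
(Σh·h = 124, Σh·1/h = 5, Σ1/h·1/h = 60601/28224, Σh·P = 407, Σ1/h·P = 3877/168.)
det = 124·(60601/28224) − 5² = 1702231/7056.
m = (407·(60601/28224) − 5·(3877/168))/(1702231/7056) = 21407927/6808924; b = (124·(3877/168) − 5·407)/(1702231/7056) = 5832456/1702231.

m = 3.144, b = 3.426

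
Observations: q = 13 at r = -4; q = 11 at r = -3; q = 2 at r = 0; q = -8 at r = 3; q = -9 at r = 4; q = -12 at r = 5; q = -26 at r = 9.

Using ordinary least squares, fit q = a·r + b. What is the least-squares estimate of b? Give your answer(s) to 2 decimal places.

b = 1.81

MᵀM·[a, b]ᵀ = Mᵀq reads: 156·a + 14·b = -439;  14·a + 7·b = -29.
Eliminating b: 7·(row 1) − 14·(row 2) gives 896·a = 7·(-439) − 14·(-29) = -2667, so a = -381/128.
Then b = ((-29) − 14·(-381/128))/7 = 811/448.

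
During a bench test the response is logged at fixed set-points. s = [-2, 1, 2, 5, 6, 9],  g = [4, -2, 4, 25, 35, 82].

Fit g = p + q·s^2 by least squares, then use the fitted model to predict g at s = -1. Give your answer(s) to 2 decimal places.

ĝ = -0.10

Compute the Gram sums: Σ1 = 6, Σs^2 = 151, Σs^2·s^2 = 8515.
And Σg = 148, Σs^2·g = 8557.
det = 6·8515 − 151² = 28289.
p = (148·8515 − 151·8557)/28289 = -31887/28289; q = (6·8557 − 151·148)/28289 = 28994/28289.
At s = -1: ĝ = (-31887/28289)·(1) + (28994/28289)·(1) = -2893/28289.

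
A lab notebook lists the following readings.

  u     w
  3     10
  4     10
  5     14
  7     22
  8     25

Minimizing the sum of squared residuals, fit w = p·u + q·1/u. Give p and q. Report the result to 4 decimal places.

Entries of MᵀM: Σu·u = 163, Σu·1/u = 5, Σ1/u·1/u = 176149/705600.
For Mᵀw: Σu·w = 494, Σ1/u·w = 12517/840.
So MᵀM·[p, q]ᵀ = Mᵀw: [[163, 5]; [5, 176149/705600]]·[p, q]ᵀ = [494, 12517/840]ᵀ.
Eliminating q: (176149/705600)·(row 1) − 5·(row 2) gives (11072287/705600)·p = (176149/705600)·494 − 5·(12517/840) = 17223103/352800, so p = 34446206/11072287.
Then q = ((12517/840) − 5·(34446206/11072287))/(176149/705600) = -29004360/11072287.

p = 3.1110, q = -2.6195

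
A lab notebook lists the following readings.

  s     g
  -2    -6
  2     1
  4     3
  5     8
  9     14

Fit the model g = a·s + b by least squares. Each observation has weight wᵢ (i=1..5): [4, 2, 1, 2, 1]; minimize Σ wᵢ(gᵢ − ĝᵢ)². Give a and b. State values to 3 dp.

a = 1.847, b = -2.408

From the data, Σwᵢ·s·s = 171, Σwᵢ·s = 19, Σwᵢ·1 = 10.
Moment sums: Σwᵢ·s·g = 270, Σwᵢ·g = 11.
Eliminating b: 10·(row 1) − 19·(row 2) gives 1349·a = 10·270 − 19·11 = 2491, so a = 2491/1349.
Then b = (11 − 19·(2491/1349))/10 = -171/71.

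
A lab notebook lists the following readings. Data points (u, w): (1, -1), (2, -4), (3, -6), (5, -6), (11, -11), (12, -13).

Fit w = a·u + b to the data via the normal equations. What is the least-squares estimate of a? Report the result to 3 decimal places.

AᵀA·[a, b]ᵀ = Aᵀw reads: 304·a + 34·b = -334;  34·a + 6·b = -41.
Eliminating b: 6·(row 1) − 34·(row 2) gives 668·a = 6·(-334) − 34·(-41) = -610, so a = -305/334.
Then b = ((-41) − 34·(-305/334))/6 = -277/167.

a = -0.913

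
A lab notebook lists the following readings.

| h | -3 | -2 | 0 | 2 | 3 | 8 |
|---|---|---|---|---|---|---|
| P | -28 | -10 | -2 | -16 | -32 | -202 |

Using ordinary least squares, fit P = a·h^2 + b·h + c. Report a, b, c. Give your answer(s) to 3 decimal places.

a = -3.020, b = -0.877, c = -1.867

Forming AᵀA = [[4290, 512, 90]; [512, 90, 8]; [90, 8, 6]] and AᵀP = [-13572, -1640, -290]ᵀ gives AᵀA·[a, b, c]ᵀ = AᵀP.
Row-reducing yields a = -25747/8526, b = -178/203, c = -15917/8526.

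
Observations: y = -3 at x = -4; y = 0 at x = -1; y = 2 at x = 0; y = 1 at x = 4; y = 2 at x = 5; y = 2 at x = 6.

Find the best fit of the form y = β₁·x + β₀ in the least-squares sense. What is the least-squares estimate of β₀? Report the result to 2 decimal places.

The normal system MᵀM·[β₁, β₀]ᵀ = Mᵀy is [[94, 10]; [10, 6]]·[β₁, β₀]ᵀ = [38, 4]ᵀ.
Determinant 94·6 − 10² = 464.
β₁ = (38·6 − 10·4)/464 = 47/116; β₀ = (94·4 − 10·38)/464 = -1/116.

β₀ = -0.01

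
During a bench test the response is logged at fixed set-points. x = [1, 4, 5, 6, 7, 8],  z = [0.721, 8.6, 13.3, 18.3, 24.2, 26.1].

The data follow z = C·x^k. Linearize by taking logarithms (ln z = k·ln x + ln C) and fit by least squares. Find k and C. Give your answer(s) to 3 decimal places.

k = 1.772, C = 0.735

Let Y = ln z. Fitting Y = k·ln x + ln C by least squares:
Σln x = 8.8128, Σ(ln x)² = 15.8331, Σln z = 13.7676, Σln x·ln z = 25.3396.
Equations: 15.8331·k + 8.8128·ln C = 25.3396;  8.8128·k + 6·ln C = 13.7676.
Slope k = (n·Σln x·ln z − Σln x·Σln z)/(n·Σ(ln x)² − (Σln x)²) = (6·25.3396 − 8.8128·13.7676)/17.3327 = 1.77158; ln C = (Σln z − k·Σln x)/n = -0.30751, so C = exp(-0.30751) = 0.73528.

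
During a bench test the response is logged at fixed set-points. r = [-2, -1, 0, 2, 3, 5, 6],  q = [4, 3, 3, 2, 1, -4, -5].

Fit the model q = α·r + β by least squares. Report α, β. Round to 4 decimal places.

Compute the Gram sums: Σr·r = 79, Σr = 13, Σ1 = 7.
Moment sums: Σr·q = -54, Σq = 4.
Normal equations: [[79, 13]; [13, 7]]·[α, β]ᵀ = [-54, 4]ᵀ.
Eliminating β: 7·(row 1) − 13·(row 2) gives 384·α = 7·(-54) − 13·4 = -430, so α = -215/192.
Then β = (4 − 13·(-215/192))/7 = 509/192.

α = -1.1198, β = 2.6510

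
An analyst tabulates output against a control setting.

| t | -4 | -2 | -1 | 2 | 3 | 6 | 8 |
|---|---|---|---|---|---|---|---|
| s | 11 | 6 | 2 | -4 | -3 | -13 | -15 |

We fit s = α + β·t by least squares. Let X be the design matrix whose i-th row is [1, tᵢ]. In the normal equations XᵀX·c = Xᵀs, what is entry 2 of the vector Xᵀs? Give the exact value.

-273

Entry 2 ↔ basis t, so (Xᵀs)_{2} = Σᵢ (t)·sᵢ = (-4)·(11) + (-2)·(6) + (-1)·(2) + (2)·(-4) + (3)·(-3) + (6)·(-13) + (8)·(-15) = -273.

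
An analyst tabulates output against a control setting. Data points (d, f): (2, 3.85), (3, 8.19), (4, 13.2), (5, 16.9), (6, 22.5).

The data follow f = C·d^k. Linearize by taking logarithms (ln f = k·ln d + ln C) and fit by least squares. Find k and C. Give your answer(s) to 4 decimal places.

k = 1.5909, C = 1.3513

Taking logs, ln f = k·ln d + ln C, so regress ln f on ln d.
XᵀX = [[9.4099, 6.5793]; [6.5793, 5]], rhs = [16.9507, 11.9720]ᵀ  (here Σln d = 6.5793, Σ(ln d)² = 9.4099, Σln f = 11.9720, Σln d·ln f = 16.9507).
Slope k = (n·Σln d·ln f − Σln d·Σln f)/(n·Σ(ln d)² − (Σln d)²) = (5·16.9507 − 6.5793·11.9720)/3.7630 = 1.59088; ln C = (Σln f − k·Σln d)/n = 0.30104, so C = exp(0.30104) = 1.35127.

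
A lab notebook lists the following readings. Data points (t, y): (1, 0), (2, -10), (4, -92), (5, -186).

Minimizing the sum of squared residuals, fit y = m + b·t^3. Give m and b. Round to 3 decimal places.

XᵀX·[m, b]ᵀ = Xᵀy reads: 4·m + 198·b = -288;  198·m + 19786·b = -29218.
Δ = 4·19786 − 198² = 39940.
m = ((-288)·19786 − 198·(-29218))/39940 = 21699/9985; b = (4·(-29218) − 198·(-288))/39940 = -14962/9985.

m = 2.173, b = -1.498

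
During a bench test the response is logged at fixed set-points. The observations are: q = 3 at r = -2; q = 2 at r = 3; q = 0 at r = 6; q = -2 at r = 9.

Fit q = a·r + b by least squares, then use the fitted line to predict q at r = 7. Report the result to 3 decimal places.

Sums needed: Σr·r = 130, Σr = 16, Σ1 = 4.
For Mᵀq: Σr·q = -18, Σq = 3.
det = 130·4 − 16² = 264.
a = ((-18)·4 − 16·3)/264 = -5/11; b = (130·3 − 16·(-18))/264 = 113/44.
At r = 7: q̂ = (-5/11)·(7) + (113/44)·(1) = -27/44.

q̂ = -0.614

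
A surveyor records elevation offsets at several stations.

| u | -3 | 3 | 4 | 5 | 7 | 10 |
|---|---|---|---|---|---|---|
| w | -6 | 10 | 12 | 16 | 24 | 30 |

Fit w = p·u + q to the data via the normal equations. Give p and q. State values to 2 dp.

Compute the Gram sums: Σu·u = 208, Σu = 26, Σ1 = 6.
Right-hand side: Σu·w = 644, Σw = 86.
Normal equations: [[208, 26]; [26, 6]]·[p, q]ᵀ = [644, 86]ᵀ.
det = 208·6 − 26² = 572.
p = (644·6 − 26·86)/572 = 37/13; q = (208·86 − 26·644)/572 = 2.

p = 2.85, q = 2.00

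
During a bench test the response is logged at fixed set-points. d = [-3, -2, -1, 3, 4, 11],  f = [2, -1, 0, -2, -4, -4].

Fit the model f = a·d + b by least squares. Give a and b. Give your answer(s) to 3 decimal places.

Normal-equation sums: Σd·d = 160, Σd = 12, Σ1 = 6.
For Mᵀf: Σd·f = -70, Σf = -9.
Normal equations: [[160, 12]; [12, 6]]·[a, b]ᵀ = [-70, -9]ᵀ.
Determinant 160·6 − 12² = 816.
a = ((-70)·6 − 12·(-9))/816 = -13/34; b = (160·(-9) − 12·(-70))/816 = -25/34.

a = -0.382, b = -0.735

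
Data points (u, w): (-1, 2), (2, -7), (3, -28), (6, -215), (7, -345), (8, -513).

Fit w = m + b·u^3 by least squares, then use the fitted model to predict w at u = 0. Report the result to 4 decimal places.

ŵ = 0.5065

Normal-equation sums: Σ1 = 6, Σu^3 = 1105, Σu^3·u^3 = 427243.
Moment sums: Σw = -1106, Σu^3·w = -428245.
So AᵀA·[m, b]ᵀ = Aᵀw: [[6, 1105]; [1105, 427243]]·[m, b]ᵀ = [-1106, -428245]ᵀ.
Δ = 6·427243 − 1105² = 1342433.
m = ((-1106)·427243 − 1105·(-428245))/1342433 = 679967/1342433; b = (6·(-428245) − 1105·(-1106))/1342433 = -1347340/1342433.
At u = 0: ŵ = (679967/1342433)·(1) + (-1347340/1342433)·(0) = 679967/1342433.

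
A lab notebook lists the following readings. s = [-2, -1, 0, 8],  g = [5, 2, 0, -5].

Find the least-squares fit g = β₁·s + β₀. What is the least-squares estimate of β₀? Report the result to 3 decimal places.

β₀ = 1.586

MᵀM·[β₁, β₀]ᵀ = Mᵀg reads: 69·β₁ + 5·β₀ = -52;  5·β₁ + 4·β₀ = 2.
(Σs·s = 69, Σs = 5, Σ1 = 4, Σs·g = -52, Σg = 2.)
Eliminating β₀: 4·(row 1) − 5·(row 2) gives 251·β₁ = 4·(-52) − 5·2 = -218, so β₁ = -218/251.
Then β₀ = (2 − 5·(-218/251))/4 = 398/251.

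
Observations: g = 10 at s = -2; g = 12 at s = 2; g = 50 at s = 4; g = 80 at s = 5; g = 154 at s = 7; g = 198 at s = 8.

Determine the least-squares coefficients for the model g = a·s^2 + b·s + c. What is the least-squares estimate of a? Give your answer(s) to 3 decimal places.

Forming AᵀA = [[7410, 1044, 162]; [1044, 162, 24]; [162, 24, 6]] and Aᵀg = [23106, 3266, 504]ᵀ gives AᵀA·[a, b, c]ᵀ = Aᵀg.
Inverting the 3×3 Gram matrix, [a, b, c]ᵀ = [333/110, 128/165, -277/330]ᵀ.

a = 3.027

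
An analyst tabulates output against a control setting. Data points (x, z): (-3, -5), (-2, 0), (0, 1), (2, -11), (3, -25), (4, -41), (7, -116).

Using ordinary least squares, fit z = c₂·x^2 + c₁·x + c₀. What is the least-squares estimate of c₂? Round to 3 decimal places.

c₂ = -1.955

From the data, Σx^2·x^2 = 2851, Σx^2·x = 407, Σx^2 = 91, Σx·x = 91, Σx = 11, Σ1 = 7.
Moment sums: Σx^2·z = -6654, Σx·z = -1058, Σz = -197.
Row-reducing yields c₂ = -6749/3452, c₁ = -32633/10356, c₀ = 5761/2589.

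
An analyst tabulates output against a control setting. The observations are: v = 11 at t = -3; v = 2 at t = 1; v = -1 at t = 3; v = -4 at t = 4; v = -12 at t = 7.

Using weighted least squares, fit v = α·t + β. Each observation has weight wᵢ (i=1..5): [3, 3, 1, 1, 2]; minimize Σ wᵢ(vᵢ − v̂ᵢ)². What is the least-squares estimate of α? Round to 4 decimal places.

α = -2.2605

Forming MᵀWM = [[153, 15]; [15, 10]] and MᵀWv = [-280, 10]ᵀ gives MᵀWM·[α, β]ᵀ = MᵀWv.
Eliminating β: 10·(row 1) − 15·(row 2) gives 1305·α = 10·(-280) − 15·10 = -2950, so α = -590/261.
Then β = (10 − 15·(-590/261))/10 = 382/87.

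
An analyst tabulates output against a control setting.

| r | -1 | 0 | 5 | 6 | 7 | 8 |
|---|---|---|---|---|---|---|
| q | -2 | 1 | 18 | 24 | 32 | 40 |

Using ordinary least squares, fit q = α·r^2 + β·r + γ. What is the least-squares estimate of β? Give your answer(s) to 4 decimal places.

Entries of MᵀM: Σr^2·r^2 = 8419, Σr^2·r = 1195, Σr^2 = 175, Σr·r = 175, Σr = 25, Σ1 = 6.
And Σr^2·q = 5440, Σr·q = 780, Σq = 113.
So MᵀM·[α, β, γ]ᵀ = Mᵀq: [[8419, 1195, 175]; [1195, 175, 25]; [175, 25, 6]]·[α, β, γ]ᵀ = [5440, 780, 113]ᵀ.
Solving the 3×3 system (Gaussian elimination) gives α = 943/2136, β = 15607/10680, γ = -47/356.

β = 1.4613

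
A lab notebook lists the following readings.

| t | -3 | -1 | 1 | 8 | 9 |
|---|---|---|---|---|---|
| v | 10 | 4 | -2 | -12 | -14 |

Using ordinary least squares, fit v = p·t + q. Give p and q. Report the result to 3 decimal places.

Setting ∂/∂p … = 0 gives: 156·p + 14·q = -258;  14·p + 5·q = -14.
(Σt·t = 156, Σt = 14, Σ1 = 5, Σt·v = -258, Σv = -14.)
Determinant 156·5 − 14² = 584.
p = ((-258)·5 − 14·(-14))/584 = -547/292; q = (156·(-14) − 14·(-258))/584 = 357/146.

p = -1.873, q = 2.445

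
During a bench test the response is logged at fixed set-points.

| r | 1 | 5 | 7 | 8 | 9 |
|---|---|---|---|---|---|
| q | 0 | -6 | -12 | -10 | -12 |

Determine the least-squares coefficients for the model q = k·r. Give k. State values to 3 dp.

k = -1.373

The normal system MᵀM·[k]ᵀ = Mᵀq is [[220]]·[k]ᵀ = [-302]ᵀ.
Hence k = -302 / 220 ≈ -1.37273.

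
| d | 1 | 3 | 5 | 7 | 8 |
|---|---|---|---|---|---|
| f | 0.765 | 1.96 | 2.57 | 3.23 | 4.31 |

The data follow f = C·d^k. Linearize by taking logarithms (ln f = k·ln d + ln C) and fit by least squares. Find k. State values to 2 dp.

k = 0.78

Taking logs, ln f = k·ln d + ln C, so regress ln f on ln d.
AᵀA = [[11.9079, 6.7334]; [6.7334, 5]], rhs = [7.5779, 3.9824]ᵀ  (here Σln d = 6.7334, Σ(ln d)² = 11.9079, Σln f = 3.9824, Σln d·ln f = 7.5779).
Slope k = (n·Σln d·ln f − Σln d·Σln f)/(n·Σ(ln d)² − (Σln d)²) = (5·7.5779 − 6.7334·3.9824)/14.2007 = 0.77987; ln C = (Σln f − k·Σln d)/n = -0.25375.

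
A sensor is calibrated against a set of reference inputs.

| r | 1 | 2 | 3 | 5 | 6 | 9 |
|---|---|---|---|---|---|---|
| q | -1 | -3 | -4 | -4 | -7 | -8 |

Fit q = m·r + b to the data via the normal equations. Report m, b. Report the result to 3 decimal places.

The normal equations are: 156·m + 26·b = -153;  26·m + 6·b = -27.
Δ = 156·6 − 26² = 260.
m = ((-153)·6 − 26·(-27))/260 = -54/65; b = (156·(-27) − 26·(-153))/260 = -9/10.

m = -0.831, b = -0.900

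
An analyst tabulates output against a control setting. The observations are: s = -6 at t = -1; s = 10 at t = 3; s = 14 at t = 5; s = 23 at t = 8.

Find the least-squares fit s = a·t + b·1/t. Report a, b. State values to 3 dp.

Setting ∂/∂a … = 0 gives: 99·a + 4·b = 290;  4·a + (16801/14400)·b = 1801/120.
det = 99·(16801/14400) − 4² = 159211/1600.
a = (290·(16801/14400) − 4·(1801/120))/(159211/1600) = 4007810/1432899; b = (99·(1801/120) − 4·290)/(159211/1600) = 521320/159211.

a = 2.797, b = 3.274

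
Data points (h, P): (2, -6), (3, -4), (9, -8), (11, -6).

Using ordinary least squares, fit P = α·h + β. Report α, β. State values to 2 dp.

α = -0.20, β = -4.72

Normal-equation sums: Σh·h = 215, Σh = 25, Σ1 = 4.
Moment sums: Σh·P = -162, ΣP = -24.
MᵀM·[α, β]ᵀ = MᵀP becomes [[215, 25]; [25, 4]]·[α, β]ᵀ = [-162, -24]ᵀ.
Eliminating β: 4·(row 1) − 25·(row 2) gives 235·α = 4·(-162) − 25·(-24) = -48, so α = -48/235.
Then β = ((-24) − 25·(-48/235))/4 = -222/47.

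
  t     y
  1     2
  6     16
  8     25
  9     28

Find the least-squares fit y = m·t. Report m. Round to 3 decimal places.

m = 3.022

Entries of MᵀM: Σt·t = 182.
Right-hand side: Σt·y = 550.
So MᵀM·[m]ᵀ = Mᵀy: [[182]]·[m]ᵀ = [550]ᵀ.
Hence m = 550 / 182 ≈ 3.02198.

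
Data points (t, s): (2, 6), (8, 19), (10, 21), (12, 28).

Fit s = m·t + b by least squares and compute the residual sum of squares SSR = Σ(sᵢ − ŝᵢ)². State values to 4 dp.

Setting ∂/∂m … = 0 gives: 312·m + 32·b = 710;  32·m + 4·b = 74.
det = 312·4 − 32² = 224.
m = (710·4 − 32·74)/224 = 59/28; b = (312·74 − 32·710)/224 = 23/14.
Residuals: 1/7, 1/2, -12/7, 15/14; SSR = 61/14.

SSR = 4.3571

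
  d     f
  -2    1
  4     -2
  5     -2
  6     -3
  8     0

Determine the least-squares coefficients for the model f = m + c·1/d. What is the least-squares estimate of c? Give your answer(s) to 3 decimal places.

Sums needed: Σ1 = 5, Σ1/d = 29/120, Σ1/d·1/d = 5701/14400.
Right-hand side: Σf = -6, Σ1/d·f = -19/10.
Normal equations: [[5, 29/120]; [29/120, 5701/14400]]·[m, c]ᵀ = [-6, -19/10]ᵀ.
Δ = 5·(5701/14400) − (29/120)² = 1729/900.
m = ((-6)·(5701/14400) − (29/120)·(-19/10))/(1729/900) = -1971/1976; c = (5·(-19/10) − (29/120)·(-6))/(1729/900) = -1035/247.

c = -4.190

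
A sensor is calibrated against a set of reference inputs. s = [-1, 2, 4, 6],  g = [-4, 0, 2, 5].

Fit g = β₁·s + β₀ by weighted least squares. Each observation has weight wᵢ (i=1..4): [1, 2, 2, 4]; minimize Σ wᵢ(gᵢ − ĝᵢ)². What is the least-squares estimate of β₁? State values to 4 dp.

β₁ = 1.2727

Forming AᵀWA = [[185, 35]; [35, 9]] and AᵀWg = [140, 20]ᵀ gives AᵀWA·[β₁, β₀]ᵀ = AᵀWg.
Δ = 185·9 − 35² = 440.
β₁ = (140·9 − 35·20)/440 = 14/11; β₀ = (185·20 − 35·140)/440 = -30/11.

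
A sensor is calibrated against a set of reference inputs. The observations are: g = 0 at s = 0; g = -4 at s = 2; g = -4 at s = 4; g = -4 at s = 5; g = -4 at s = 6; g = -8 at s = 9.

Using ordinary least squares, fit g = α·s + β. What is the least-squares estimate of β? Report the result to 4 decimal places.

Compute the Gram sums: Σs·s = 162, Σs = 26, Σ1 = 6.
Moment sums: Σs·g = -140, Σg = -24.
So MᵀM·[α, β]ᵀ = Mᵀg: [[162, 26]; [26, 6]]·[α, β]ᵀ = [-140, -24]ᵀ.
Eliminating β: 6·(row 1) − 26·(row 2) gives 296·α = 6·(-140) − 26·(-24) = -216, so α = -27/37.
Then β = ((-24) − 26·(-27/37))/6 = -31/37.

β = -0.8378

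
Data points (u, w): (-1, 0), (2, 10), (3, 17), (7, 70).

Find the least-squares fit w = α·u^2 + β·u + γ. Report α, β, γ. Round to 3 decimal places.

The normal system MᵀM·[α, β, γ]ᵀ = Mᵀw is [[2499, 377, 63]; [377, 63, 11]; [63, 11, 4]]·[α, β, γ]ᵀ = [3623, 561, 97]ᵀ.
Inverting the 3×3 Gram matrix, [α, β, γ]ᵀ = [4333/3916, 8227/3916, 23/22]ᵀ.

α = 1.106, β = 2.101, γ = 1.045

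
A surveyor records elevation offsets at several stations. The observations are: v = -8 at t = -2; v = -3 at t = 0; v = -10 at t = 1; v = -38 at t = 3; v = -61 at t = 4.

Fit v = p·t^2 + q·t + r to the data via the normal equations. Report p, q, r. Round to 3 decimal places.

p = -2.771, q = -3.290, r = -3.429

Setting ∂/∂p … = 0 gives: 354·p + 84·q + 30·r = -1360;  84·p + 30·q + 6·r = -352;  30·p + 6·q + 5·r = -120.
(Σt^2·t^2 = 354, Σt^2·t = 84, Σt^2 = 30, Σt·t = 30, Σt = 6, Σ1 = 5, Σt^2·v = -1360, Σt·v = -352, Σv = -120.)
Solving the 3×3 system (Gaussian elimination) gives p = -640/231, q = -760/231, r = -24/7.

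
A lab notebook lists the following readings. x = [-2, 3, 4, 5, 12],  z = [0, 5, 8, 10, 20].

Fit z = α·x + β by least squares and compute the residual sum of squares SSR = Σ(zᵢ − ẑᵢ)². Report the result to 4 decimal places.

SSR = 3.3419

From the data, Σx·x = 198, Σx = 22, Σ1 = 5.
Right-hand side: Σx·z = 337, Σz = 43.
Eliminating β: 5·(row 1) − 22·(row 2) gives 506·α = 5·337 − 22·43 = 739, so α = 739/506.
Then β = (43 − 22·(739/506))/5 = 50/23.
Residuals: 189/253, -787/506, -4/253, 265/506, 76/253; SSR = 1691/506.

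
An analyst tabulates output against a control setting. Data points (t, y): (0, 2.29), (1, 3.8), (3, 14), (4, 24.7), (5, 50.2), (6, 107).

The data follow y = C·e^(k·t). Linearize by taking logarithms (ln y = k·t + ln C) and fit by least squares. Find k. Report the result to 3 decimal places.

k = 0.639

Taking logs, ln y = k·t + ln C, so regress ln y on t.
Σt = 19.0000, Σ(t)² = 87.0000, Σln y = 16.5983, Σt·ln y = 69.6964.
Normal system: [[87.0000, 19.0000]; [19.0000, 6]]·[k, ln C]ᵀ = [69.6964, 16.5983]ᵀ.
Solving (det = 161.0000): k = 0.63858, ln C = 0.74420.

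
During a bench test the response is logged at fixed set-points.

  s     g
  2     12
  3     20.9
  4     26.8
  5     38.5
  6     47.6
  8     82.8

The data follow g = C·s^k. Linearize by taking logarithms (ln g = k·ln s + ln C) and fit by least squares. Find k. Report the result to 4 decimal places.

Taking logs, ln g = k·ln s + ln C, so regress ln g on ln s.
Sums: Σln s = 8.6587, Σ(ln s)² = 13.7340, Σln g = 20.7430, Σln s·ln g = 31.6011.
Normal system: [[13.7340, 8.6587]; [8.6587, 6]]·[k, ln C]ᵀ = [31.6011, 20.7430]ᵀ.
Slope k = (n·Σln s·ln g − Σln s·Σln g)/(n·Σ(ln s)² − (Σln s)²) = (6·31.6011 − 8.6587·20.7430)/7.4309 = 1.34565; ln C = (Σln g − k·Σln s)/n = 1.51524.

k = 1.3456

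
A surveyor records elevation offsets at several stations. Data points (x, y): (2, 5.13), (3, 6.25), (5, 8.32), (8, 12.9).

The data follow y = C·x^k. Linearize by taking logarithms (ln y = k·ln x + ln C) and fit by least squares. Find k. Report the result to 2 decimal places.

Let Y = ln y. Fitting Y = k·ln x + ln C by least squares:
Σln x = 5.4806, Σ(ln x)² = 8.6018, Σln y = 8.1436, Σln x·ln y = 11.8741.
Equations: 8.6018·k + 5.4806·ln C = 11.8741;  5.4806·k + 4·ln C = 8.1436.
Solving (det = 4.3697): k = 0.65554, ln C = 1.13770.

k = 0.66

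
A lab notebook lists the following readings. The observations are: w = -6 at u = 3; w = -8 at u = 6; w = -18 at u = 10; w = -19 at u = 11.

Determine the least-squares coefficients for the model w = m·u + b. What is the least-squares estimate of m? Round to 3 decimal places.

m = -1.768

Forming MᵀM = [[266, 30]; [30, 4]] and Mᵀw = [-455, -51]ᵀ gives MᵀM·[m, b]ᵀ = Mᵀw.
Determinant 266·4 − 30² = 164.
m = ((-455)·4 − 30·(-51))/164 = -145/82; b = (266·(-51) − 30·(-455))/164 = 21/41.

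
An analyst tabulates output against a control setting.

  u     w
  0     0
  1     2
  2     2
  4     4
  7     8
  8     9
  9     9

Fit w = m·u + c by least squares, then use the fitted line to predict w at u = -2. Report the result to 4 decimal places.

ŵ = -1.7960

Compute the Gram sums: Σu·u = 215, Σu = 31, Σ1 = 7.
For Mᵀw: Σu·w = 231, Σw = 34.
So MᵀM·[m, c]ᵀ = Mᵀw: [[215, 31]; [31, 7]]·[m, c]ᵀ = [231, 34]ᵀ.
det = 215·7 − 31² = 544.
m = (231·7 − 31·34)/544 = 563/544; c = (215·34 − 31·231)/544 = 149/544.
At u = -2: ŵ = (563/544)·(-2) + (149/544)·(1) = -977/544.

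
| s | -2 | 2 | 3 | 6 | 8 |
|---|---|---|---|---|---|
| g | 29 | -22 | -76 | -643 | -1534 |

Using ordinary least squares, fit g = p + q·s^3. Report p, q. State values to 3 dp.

Compute the Gram sums: Σ1 = 5, Σs^3 = 755, Σs^3·s^3 = 309657.
And Σg = -2246, Σs^3·g = -926756.
AᵀA·[p, q]ᵀ = Aᵀg becomes [[5, 755]; [755, 309657]]·[p, q]ᵀ = [-2246, -926756]ᵀ.
Determinant 5·309657 − 755² = 978260.
p = ((-2246)·309657 − 755·(-926756))/978260 = 2105579/489130; q = (5·(-926756) − 755·(-2246))/978260 = -293805/97826.

p = 4.305, q = -3.003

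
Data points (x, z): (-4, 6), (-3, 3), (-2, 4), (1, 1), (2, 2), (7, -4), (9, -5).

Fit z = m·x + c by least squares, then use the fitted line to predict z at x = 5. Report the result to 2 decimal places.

ẑ = -1.84

Forming AᵀA = [[164, 10]; [10, 7]] and Aᵀz = [-109, 7]ᵀ gives AᵀA·[m, c]ᵀ = Aᵀz.
det = 164·7 − 10² = 1048.
m = ((-109)·7 − 10·7)/1048 = -833/1048; c = (164·7 − 10·(-109))/1048 = 1119/524.
At x = 5: ẑ = (-833/1048)·(5) + (1119/524)·(1) = -1927/1048.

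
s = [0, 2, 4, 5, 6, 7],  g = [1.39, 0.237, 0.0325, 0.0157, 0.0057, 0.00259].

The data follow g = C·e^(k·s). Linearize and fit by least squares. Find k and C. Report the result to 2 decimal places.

Linearized form: ln g = k·s + ln C. From the 6 transformed points,
Σs = 24.0000, Σ(s)² = 130.0000, Σln g = -19.8144, Σs·ln g = -110.0523.
Equations: 130.0000·k + 24.0000·ln C = -110.0523;  24.0000·k + 6·ln C = -19.8144.
Solving (det = 204.0000): k = -0.90573, ln C = 0.32052, so C = exp(0.32052) = 1.37784.

k = -0.91, C = 1.38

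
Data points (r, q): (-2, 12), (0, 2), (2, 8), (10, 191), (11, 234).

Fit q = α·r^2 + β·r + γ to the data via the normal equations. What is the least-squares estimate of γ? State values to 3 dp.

γ = 1.906

XᵀX·[α, β, γ]ᵀ = Xᵀq reads: 24673·α + 2331·β + 229·γ = 47494;  2331·α + 229·β + 21·γ = 4476;  229·α + 21·β + 5·γ = 447.
(Σr^2·r^2 = 24673, Σr^2·r = 2331, Σr^2 = 229, Σr·r = 229, Σr = 21, Σ1 = 5, Σr^2·q = 47494, Σr·q = 4476, Σq = 447.)
Inverting the 3×3 Gram matrix, [α, β, γ]ᵀ = [88075/43754, -48957/43754, 41696/21877]ᵀ.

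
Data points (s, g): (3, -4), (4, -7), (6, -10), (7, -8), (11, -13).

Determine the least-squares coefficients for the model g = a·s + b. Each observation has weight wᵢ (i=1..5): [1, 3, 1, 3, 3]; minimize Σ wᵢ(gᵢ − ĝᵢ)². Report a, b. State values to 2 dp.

a = -0.93, b = -2.60

Forming AᵀWA = [[603, 75]; [75, 11]] and AᵀWg = [-753, -98]ᵀ gives AᵀWA·[a, b]ᵀ = AᵀWg.
det = 603·11 − 75² = 1008.
a = ((-753)·11 − 75·(-98))/1008 = -311/336; b = (603·(-98) − 75·(-753))/1008 = -291/112.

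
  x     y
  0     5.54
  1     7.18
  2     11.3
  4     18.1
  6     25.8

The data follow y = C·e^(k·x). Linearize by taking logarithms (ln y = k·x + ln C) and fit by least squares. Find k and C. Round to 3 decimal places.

Linearized form: ln y = k·x + ln C. From the 5 transformed points,
AᵀA = [[57.0000, 13.0000]; [13.0000, 5]], rhs = [37.9068, 12.2544]ᵀ  (here Σx = 13.0000, Σ(x)² = 57.0000, Σln y = 12.2544, Σx·ln y = 37.9068).
Slope k = (n·Σx·ln y − Σx·Σln y)/(n·Σ(x)² − (Σx)²) = (5·37.9068 − 13.0000·12.2544)/116.0000 = 0.26058; ln C = (Σln y − k·Σx)/n = 1.77337, so C = exp(1.77337) = 5.89070.

k = 0.261, C = 5.891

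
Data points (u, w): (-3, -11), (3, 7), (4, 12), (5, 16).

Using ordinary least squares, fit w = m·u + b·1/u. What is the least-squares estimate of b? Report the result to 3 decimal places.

Forming XᵀX = [[59, 4]; [4, 1169/3600]] and Xᵀw = [182, 61/5]ᵀ gives XᵀX·[m, b]ᵀ = Xᵀw.
Eliminating b: (1169/3600)·(row 1) − 4·(row 2) gives (11371/3600)·m = (1169/3600)·182 − 4·(61/5) = 18539/1800, so m = 37078/11371.
Then b = ((61/5) − 4·(37078/11371))/(1169/3600) = -29520/11371.

b = -2.596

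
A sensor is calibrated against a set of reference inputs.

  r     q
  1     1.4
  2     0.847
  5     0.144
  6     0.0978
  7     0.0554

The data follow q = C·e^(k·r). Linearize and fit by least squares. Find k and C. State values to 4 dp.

Let Y = ln q. Fitting Y = k·r + ln C by least squares:
XᵀX = [[115.0000, 21.0000]; [21.0000, 5]], rhs = [-43.8866, -6.9855]ᵀ  (here Σr = 21.0000, Σ(r)² = 115.0000, Σln q = -6.9855, Σr·ln q = -43.8866).
Solving (det = 134.0000): k = -0.54281, ln C = 0.88270, so C = exp(0.88270) = 2.41742.

k = -0.5428, C = 2.4174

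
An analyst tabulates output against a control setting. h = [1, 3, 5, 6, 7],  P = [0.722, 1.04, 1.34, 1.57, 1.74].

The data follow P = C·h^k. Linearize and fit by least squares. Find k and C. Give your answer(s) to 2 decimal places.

With ln Pᵢ as the transformed response and ln hᵢ as the regressor:
Over the data: Σln h = 6.4457, Σ(ln h)² = 10.7942, Σln P = 1.0111, Σln h·ln P = 2.4002.
Normal system: [[10.7942, 6.4457]; [6.4457, 5]]·[k, ln C]ᵀ = [2.4002, 1.0111]ᵀ.
Solving (det = 12.4237): k = 0.44136, ln C = -0.36675, so C = exp(-0.36675) = 0.69298.

k = 0.44, C = 0.69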